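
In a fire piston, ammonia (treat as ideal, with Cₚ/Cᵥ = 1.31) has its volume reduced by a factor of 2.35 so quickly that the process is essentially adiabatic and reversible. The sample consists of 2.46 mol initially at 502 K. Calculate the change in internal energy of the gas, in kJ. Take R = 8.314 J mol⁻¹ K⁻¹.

ΔU ≈ 10.0 kJ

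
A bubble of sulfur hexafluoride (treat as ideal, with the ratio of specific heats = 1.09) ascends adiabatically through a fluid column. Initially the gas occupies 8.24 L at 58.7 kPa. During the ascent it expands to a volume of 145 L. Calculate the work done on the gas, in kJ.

W ≈ -1.22 kJ

P₂ = P₁(V₁/V₂)^γ = 58.7×(8.24/145)^(1.09) = 2.577 kPa.
For a reversible adiabat, W_by_gas = (P₁V₁ − P₂V₂)/(γ−1).
W_by = (58700×0.00824 − 2577×0.145) / (0.09) = 1223 J.
W_on_gas = −W_by = -1223 J.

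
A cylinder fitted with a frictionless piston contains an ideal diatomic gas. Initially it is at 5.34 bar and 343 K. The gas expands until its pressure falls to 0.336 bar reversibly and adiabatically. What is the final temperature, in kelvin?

Along an adiabat T P^((1−γ)/γ) is constant, so T₂ = T₁ (P₂/P₁)^((γ−1)/γ).
For a diatomic ideal gas γ = 7/5, so (γ−1)/γ = 2/7.
T₂ = 343 × (0.336/5.34)^(2/7) = 155.6 K.

T₂ ≈ 156 K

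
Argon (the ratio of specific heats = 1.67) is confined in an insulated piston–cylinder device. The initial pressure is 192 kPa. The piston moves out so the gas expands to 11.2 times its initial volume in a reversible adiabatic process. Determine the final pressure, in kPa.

P₂ ≈ 3.40 kPa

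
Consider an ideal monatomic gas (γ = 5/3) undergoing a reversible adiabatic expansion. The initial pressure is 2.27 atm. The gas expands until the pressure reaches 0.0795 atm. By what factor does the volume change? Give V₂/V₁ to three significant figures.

V₂/V₁ ≈ 7.47

From PV^γ = const, V₂/V₁ = (P₁/P₂)^(1/γ).
V₂/V₁ = (2.27/0.0795)^(3/5) = 7.471.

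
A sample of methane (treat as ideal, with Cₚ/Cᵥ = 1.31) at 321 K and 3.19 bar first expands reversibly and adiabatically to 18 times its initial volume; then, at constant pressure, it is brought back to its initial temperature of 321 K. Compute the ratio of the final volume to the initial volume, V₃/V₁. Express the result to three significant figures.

V₃/V₁ ≈ 44.1

Adiabatic step: V₂/V₁ = 18; T₂ = T₁·(1/18)^(0.31) = 131 K.
Isobaric step: V₃/V₂ = T₃/T₂ = 321/131.
V₃/V₁ = (V₂/V₁)(V₃/V₂) = 18 × (321/131) = 44.1.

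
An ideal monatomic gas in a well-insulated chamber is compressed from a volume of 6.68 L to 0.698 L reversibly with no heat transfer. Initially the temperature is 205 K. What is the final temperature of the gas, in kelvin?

Adiabatic: T₁V₁^(γ−1) = T₂V₂^(γ−1) ⇒ T₂ = T₁ (V₁/V₂)^(γ−1).
For a monatomic ideal gas γ = 5/3, so γ−1 = 2/3.
T₂ = 205 × (6.68/0.698)^(2/3) = 924.1 K.

T₂ ≈ 924 K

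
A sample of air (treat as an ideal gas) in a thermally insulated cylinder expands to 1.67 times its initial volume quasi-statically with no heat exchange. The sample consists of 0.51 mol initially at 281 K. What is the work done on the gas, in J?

W ≈ -552 J

Adiabatic: T₁V₁^(γ−1) = T₂V₂^(γ−1) ⇒ T₂ = T₁ (V₁/V₂)^(γ−1).
γ = 7/5 for a diatomic ideal gas, so γ−1 = 2/5.
T₂ = 281 × (1/1.67)^(2/5) = 228.9 K.
Q = 0, so ΔU = W_on_gas = nCᵥΔT with Cᵥ = R/(γ−1) = 20.79 J/(mol·K).
ΔU = 0.51 × 20.79 × (228.9 − 281) = -552.4 J.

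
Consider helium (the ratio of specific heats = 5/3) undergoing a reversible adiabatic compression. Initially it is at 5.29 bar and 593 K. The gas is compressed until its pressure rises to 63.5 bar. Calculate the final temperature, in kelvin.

Along an adiabat T P^((1−γ)/γ) is constant, so T₂ = T₁ (P₂/P₁)^((γ−1)/γ).
T₂ = 593 × (63.5/5.29)^(2/5) = 1602 K.

T₂ ≈ 1600 K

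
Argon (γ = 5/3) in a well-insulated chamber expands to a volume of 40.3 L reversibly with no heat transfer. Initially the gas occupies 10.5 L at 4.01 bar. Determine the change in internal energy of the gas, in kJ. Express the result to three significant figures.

ΔU ≈ -3.74 kJ

P₂ = P₁(V₁/V₂)^γ = 4.01×(10.5/40.3)^(5/3) = 0.4262 bar.
For a reversible adiabat, W_by_gas = (P₁V₁ − P₂V₂)/(γ−1).
W_by = (401000×0.0105 − 42620×0.0403) / (2/3) = 3739 J.
Q = 0 ⇒ ΔU = −W_by = -3739 J.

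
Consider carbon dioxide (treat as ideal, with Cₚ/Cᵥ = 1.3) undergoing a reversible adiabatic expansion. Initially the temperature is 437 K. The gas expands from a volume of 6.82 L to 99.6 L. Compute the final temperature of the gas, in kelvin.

For a reversible adiabat TV^(γ−1) is constant, so T₂ = T₁ (V₁/V₂)^(γ−1).
T₂ = 437 × (6.82/99.6)^(0.3) = 195.5 K.

T₂ ≈ 195 K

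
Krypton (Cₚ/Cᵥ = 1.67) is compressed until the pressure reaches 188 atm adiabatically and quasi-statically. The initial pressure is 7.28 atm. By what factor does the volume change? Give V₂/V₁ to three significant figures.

V₂/V₁ ≈ 0.143

From PV^γ = const, V₂/V₁ = (P₁/P₂)^(1/γ).
V₂/V₁ = (7.28/188)^(0.599) = 0.1427.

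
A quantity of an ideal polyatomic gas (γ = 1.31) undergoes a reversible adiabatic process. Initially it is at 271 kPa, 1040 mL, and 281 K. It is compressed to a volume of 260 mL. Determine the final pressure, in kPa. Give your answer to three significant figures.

Since PV^γ is constant along a reversible adiabat, P₂ = P₁ (V₁/V₂)^γ.
P₂ = 271 × (1040/260)^(1.31) = 1666 kPa.

P₂ ≈ 1670 kPa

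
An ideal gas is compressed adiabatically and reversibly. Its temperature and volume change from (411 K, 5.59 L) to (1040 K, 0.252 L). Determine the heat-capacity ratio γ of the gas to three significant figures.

γ ≈ 1.30

TV^(γ−1) = const ⇒ γ − 1 = ln(T₂/T₁) / ln(V₁/V₂).
γ = 1 + ln(1040/411) / ln(5.59/0.252) = 1.3.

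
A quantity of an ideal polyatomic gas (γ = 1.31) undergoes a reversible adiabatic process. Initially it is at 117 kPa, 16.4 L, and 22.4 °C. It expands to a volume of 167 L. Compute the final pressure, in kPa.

Adiabatic: P₁V₁^γ = P₂V₂^γ ⇒ P₂ = P₁ (V₁/V₂)^γ.
P₂ = 117 × (16.4/167)^(1.31) = 5.596 kPa.

P₂ ≈ 5.60 kPa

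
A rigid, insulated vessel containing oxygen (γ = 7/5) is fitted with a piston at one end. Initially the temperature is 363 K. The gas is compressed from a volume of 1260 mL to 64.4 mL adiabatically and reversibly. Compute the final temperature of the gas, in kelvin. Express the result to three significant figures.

For a reversible adiabat TV^(γ−1) is constant, so T₂ = T₁ (V₁/V₂)^(γ−1).
T₂ = 363 × (1260/64.4)^(2/5) = 1193 K.

T₂ ≈ 1190 K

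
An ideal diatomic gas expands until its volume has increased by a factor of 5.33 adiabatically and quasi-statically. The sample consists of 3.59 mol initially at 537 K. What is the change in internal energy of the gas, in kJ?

Adiabatic: T₁V₁^(γ−1) = T₂V₂^(γ−1) ⇒ T₂ = T₁ (V₁/V₂)^(γ−1).
γ = 7/5 for a diatomic ideal gas, so γ−1 = 2/5.
T₂ = 537 × (1/5.33)^(2/5) = 275 K.
Q = 0, so ΔU = W_on_gas = nCᵥΔT with Cᵥ = R/(γ−1) = 20.79 J/(mol·K).
ΔU = 3.59 × 20.79 × (275 − 537) = -19550 J.

ΔU ≈ -19.6 kJ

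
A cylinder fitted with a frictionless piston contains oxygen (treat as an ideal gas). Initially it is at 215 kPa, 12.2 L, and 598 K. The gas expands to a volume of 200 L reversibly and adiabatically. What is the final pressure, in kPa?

P₂ ≈ 4.28 kPa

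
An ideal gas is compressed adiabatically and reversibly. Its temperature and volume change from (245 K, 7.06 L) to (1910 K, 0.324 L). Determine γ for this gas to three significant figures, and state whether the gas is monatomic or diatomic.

γ ≈ 1.67; monatomic

TV^(γ−1) = const ⇒ γ − 1 = ln(T₂/T₁) / ln(V₁/V₂).
γ = 1 + ln(1910/245) / ln(7.06/0.324) = 1.666.
γ ≈ 1.67 is close to 5/3, so the gas is monatomic.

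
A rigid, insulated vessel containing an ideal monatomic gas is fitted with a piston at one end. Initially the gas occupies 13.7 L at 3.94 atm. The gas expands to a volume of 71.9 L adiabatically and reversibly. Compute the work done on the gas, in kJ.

W ≈ -5.49 kJ

γ = 5/3 for a monatomic ideal gas.
P₂ = P₁(V₁/V₂)^γ = 3.94×(13.7/71.9)^(5/3) = 0.2486 atm.
For a reversible adiabat, W_by_gas = (P₁V₁ − P₂V₂)/(γ−1).
W_by = (399200×0.0137 − 25190×0.0719) / (2/3) = 5487 J.
W_on_gas = −W_by = -5487 J.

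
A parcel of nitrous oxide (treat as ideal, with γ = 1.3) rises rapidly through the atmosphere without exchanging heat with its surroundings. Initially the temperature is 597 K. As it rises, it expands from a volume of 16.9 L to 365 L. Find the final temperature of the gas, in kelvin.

Adiabatic: T₁V₁^(γ−1) = T₂V₂^(γ−1) ⇒ T₂ = T₁ (V₁/V₂)^(γ−1).
T₂ = 597 × (16.9/365)^(0.3) = 237.5 K.

T₂ ≈ 237 K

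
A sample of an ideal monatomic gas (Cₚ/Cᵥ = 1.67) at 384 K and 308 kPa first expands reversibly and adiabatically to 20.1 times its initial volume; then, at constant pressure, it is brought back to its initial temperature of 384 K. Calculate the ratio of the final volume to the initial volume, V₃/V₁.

Adiabatic step: V₂/V₁ = 20.1; T₂ = T₁·(1/20.1)^(0.67) = 51.43 K.
Isobaric step: V₃/V₂ = T₃/T₂ = 384/51.43.
V₃/V₁ = (V₂/V₁)(V₃/V₂) = 20.1 × (384/51.43) = 150.1.

V₃/V₁ ≈ 150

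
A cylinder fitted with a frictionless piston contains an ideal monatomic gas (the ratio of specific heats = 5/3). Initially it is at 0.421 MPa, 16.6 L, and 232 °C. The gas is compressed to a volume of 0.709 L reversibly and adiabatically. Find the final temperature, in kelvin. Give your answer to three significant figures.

Adiabatic: T₁V₁^(γ−1) = T₂V₂^(γ−1) ⇒ T₂ = T₁ (V₁/V₂)^(γ−1).
T₁ = 232 °C = 505.1 K.
T₂ = 505.1 × (16.6/0.709)^(2/3) = 4134 K.

T₂ ≈ 4130 K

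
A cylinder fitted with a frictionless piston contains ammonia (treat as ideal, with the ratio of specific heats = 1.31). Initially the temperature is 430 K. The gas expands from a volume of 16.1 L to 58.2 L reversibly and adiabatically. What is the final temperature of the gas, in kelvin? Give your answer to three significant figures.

Adiabatic: T₁V₁^(γ−1) = T₂V₂^(γ−1) ⇒ T₂ = T₁ (V₁/V₂)^(γ−1).
T₂ = 430 × (16.1/58.2)^(0.31) = 288.7 K.

T₂ ≈ 289 K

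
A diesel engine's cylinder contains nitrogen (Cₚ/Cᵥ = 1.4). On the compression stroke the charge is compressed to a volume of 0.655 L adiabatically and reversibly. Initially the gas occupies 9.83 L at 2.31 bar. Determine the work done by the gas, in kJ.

P₂ = P₁(V₁/V₂)^γ = 2.31×(9.83/0.655)^(1.4) = 102.4 bar.
For a reversible adiabat, W_by_gas = (P₁V₁ − P₂V₂)/(γ−1).
W_by = (231000×0.00983 − 1.024×10^7×0.000655) / (0.4) = -11100 J.

W ≈ -11.1 kJ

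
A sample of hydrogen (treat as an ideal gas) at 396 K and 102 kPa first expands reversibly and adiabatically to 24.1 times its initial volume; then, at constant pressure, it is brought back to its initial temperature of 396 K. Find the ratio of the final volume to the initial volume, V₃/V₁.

V₃/V₁ ≈ 86.1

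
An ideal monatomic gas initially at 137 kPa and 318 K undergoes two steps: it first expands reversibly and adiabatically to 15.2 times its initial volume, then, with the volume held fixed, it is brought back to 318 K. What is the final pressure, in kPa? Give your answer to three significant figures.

P₃ ≈ 9.01 kPa

For a monatomic ideal gas γ = 5/3.
Adiabatic step (PV^γ = const): P₂ = 137×(1/15.2)^(5/3) = 1.469 kPa; T₂ = 318×(1/15.2)^(2/3) = 51.82 K.
Isochoric: P₃ = P₂(T₃/T₂) = 1.469 × (318/51.82) = 9.013 kPa.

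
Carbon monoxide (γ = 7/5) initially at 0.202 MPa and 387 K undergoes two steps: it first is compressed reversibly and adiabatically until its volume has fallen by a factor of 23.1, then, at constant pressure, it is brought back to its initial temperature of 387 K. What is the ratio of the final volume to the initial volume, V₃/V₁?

Adiabatic step: V₂/V₁ = 0.04329; T₂ = T₁·23.1^(2/5) = 1359 K.
Isobaric step: V₃/V₂ = T₃/T₂ = 387/1359.
V₃/V₁ = (V₂/V₁)(V₃/V₂) = 0.04329 × (387/1359) = 0.01233.

V₃/V₁ ≈ 0.0123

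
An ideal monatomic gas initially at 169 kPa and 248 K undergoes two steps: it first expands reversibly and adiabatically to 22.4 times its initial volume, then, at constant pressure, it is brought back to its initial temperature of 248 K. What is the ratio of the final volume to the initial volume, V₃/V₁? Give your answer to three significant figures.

V₃/V₁ ≈ 178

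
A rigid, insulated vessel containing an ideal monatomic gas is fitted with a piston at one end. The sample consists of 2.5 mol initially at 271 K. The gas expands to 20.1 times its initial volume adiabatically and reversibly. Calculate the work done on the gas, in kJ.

W ≈ -7.31 kJ

For a reversible adiabat TV^(γ−1) is constant, so T₂ = T₁ (V₁/V₂)^(γ−1).
γ = 5/3 for a monatomic ideal gas, so γ−1 = 2/3.
T₂ = 271 × (1/20.1)^(2/3) = 36.66 K.
Q = 0, so ΔU = W_on_gas = nCᵥΔT with Cᵥ = R/(γ−1) = 12.47 J/(mol·K).
ΔU = 2.5 × 12.47 × (36.66 − 271) = -7306 J.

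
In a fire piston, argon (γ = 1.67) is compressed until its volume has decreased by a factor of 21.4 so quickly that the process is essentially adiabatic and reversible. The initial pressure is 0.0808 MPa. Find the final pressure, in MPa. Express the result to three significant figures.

P₂ ≈ 13.5 MPa

Since PV^γ is constant along a reversible adiabat, P₂ = P₁ (V₁/V₂)^γ.
P₂ = 0.0808 × 21.4^(1.67) = 13.46 MPa.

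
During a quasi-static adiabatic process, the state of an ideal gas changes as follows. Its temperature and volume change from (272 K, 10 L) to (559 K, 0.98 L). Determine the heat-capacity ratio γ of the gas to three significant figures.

γ ≈ 1.31

TV^(γ−1) = const ⇒ γ − 1 = ln(T₂/T₁) / ln(V₁/V₂).
γ = 1 + ln(559/272) / ln(10/0.98) = 1.31.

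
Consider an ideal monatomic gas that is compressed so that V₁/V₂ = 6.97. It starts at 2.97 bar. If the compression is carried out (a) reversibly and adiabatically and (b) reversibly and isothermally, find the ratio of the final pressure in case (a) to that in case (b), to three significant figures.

For a monatomic ideal gas γ = 5/3.
Isothermal: P_b = P₁(V₁/V₂) = 2.97×6.97.
Adiabatic: P_a = P₁(V₁/V₂)^γ = 2.97×6.97^(5/3).
P_a/P_b = (V₁/V₂)^(γ−1) = 6.97^(2/3) = 3.649.

P_adiabatic / P_isothermal ≈ 3.65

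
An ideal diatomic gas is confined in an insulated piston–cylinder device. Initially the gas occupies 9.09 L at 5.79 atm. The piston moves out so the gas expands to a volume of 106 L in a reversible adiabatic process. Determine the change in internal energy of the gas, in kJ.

γ = 7/5 for a diatomic ideal gas.
P₂ = P₁(V₁/V₂)^γ = 5.79×(9.09/106)^(7/5) = 0.1859 atm.
For a reversible adiabat, W_by_gas = (P₁V₁ − P₂V₂)/(γ−1).
W_by = (586700×0.00909 − 18830×0.106) / (2/5) = 8341 J.
Q = 0 ⇒ ΔU = −W_by = -8341 J.

ΔU ≈ -8.34 kJ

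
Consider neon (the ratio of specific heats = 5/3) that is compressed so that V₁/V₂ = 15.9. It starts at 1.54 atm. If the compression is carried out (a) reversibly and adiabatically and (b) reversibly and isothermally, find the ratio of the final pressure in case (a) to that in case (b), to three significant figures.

P_adiabatic / P_isothermal ≈ 6.32

Isothermal: P_b = P₁(V₁/V₂) = 1.54×15.9.
Adiabatic: P_a = P₁(V₁/V₂)^γ = 1.54×15.9^(5/3).
P_a/P_b = (V₁/V₂)^(γ−1) = 15.9^(2/3) = 6.323.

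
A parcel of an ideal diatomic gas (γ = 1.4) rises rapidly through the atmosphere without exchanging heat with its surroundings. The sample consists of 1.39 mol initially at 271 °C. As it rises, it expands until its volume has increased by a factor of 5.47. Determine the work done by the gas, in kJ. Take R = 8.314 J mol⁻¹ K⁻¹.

W ≈ 7.75 kJ

For a reversible adiabat TV^(γ−1) is constant, so T₂ = T₁ (V₁/V₂)^(γ−1).
T₁ = 271 °C = 544.1 K.
T₂ = 544.1 × (1/5.47)^(0.4) = 275.8 K.
Q = 0, so ΔU = W_on_gas = nCᵥΔT with Cᵥ = R/(γ−1) = 20.79 J/(mol·K).
ΔU = 1.39 × 20.79 × (275.8 − 544.1) = -7754 J.
Work done by the gas = −ΔU = 7754 J.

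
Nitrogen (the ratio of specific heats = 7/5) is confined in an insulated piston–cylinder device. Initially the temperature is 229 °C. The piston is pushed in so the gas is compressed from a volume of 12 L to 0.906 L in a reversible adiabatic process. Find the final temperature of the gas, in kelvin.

Adiabatic: T₁V₁^(γ−1) = T₂V₂^(γ−1) ⇒ T₂ = T₁ (V₁/V₂)^(γ−1).
T₁ = 229 °C = 502.1 K.
T₂ = 502.1 × (12/0.906)^(2/5) = 1411 K.

T₂ ≈ 1410 K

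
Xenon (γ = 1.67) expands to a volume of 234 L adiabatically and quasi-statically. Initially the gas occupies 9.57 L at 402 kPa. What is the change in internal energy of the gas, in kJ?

ΔU ≈ -5.07 kJ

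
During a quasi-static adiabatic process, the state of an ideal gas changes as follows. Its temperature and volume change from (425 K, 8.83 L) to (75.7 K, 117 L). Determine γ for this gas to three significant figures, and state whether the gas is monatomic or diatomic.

TV^(γ−1) = const ⇒ γ − 1 = ln(T₂/T₁) / ln(V₁/V₂).
γ = 1 + ln(75.7/425) / ln(8.83/117) = 1.668.
γ ≈ 1.67 is close to 5/3, so the gas is monatomic.

γ ≈ 1.67; monatomic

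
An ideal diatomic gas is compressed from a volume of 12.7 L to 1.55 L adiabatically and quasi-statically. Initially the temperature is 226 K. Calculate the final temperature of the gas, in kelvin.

T₂ ≈ 524 K

Adiabatic: T₁V₁^(γ−1) = T₂V₂^(γ−1) ⇒ T₂ = T₁ (V₁/V₂)^(γ−1).
For a diatomic ideal gas γ = 7/5, so γ−1 = 2/5.
T₂ = 226 × (12.7/1.55)^(2/5) = 524.2 K.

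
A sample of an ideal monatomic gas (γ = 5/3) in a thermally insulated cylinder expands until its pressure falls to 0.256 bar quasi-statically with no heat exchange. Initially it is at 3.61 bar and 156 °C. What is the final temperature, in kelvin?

T₂ ≈ 149 K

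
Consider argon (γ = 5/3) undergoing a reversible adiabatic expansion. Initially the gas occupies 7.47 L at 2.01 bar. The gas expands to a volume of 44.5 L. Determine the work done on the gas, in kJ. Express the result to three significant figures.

W ≈ -1.57 kJ

P₂ = P₁(V₁/V₂)^γ = 2.01×(7.47/44.5)^(5/3) = 0.1027 bar.
For a reversible adiabat, W_by_gas = (P₁V₁ − P₂V₂)/(γ−1).
W_by = (201000×0.00747 − 10270×0.0445) / (2/3) = 1567 J.
W_on_gas = −W_by = -1567 J.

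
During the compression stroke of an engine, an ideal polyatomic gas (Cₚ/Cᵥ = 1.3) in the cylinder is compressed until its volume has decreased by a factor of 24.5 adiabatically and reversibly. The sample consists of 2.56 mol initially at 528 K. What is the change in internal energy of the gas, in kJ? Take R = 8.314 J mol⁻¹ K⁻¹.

ΔU ≈ 60.3 kJ

For a reversible adiabat TV^(γ−1) is constant, so T₂ = T₁ (V₁/V₂)^(γ−1).
T₂ = 528 × 24.5^(0.3) = 1378 K.
Q = 0, so ΔU = W_on_gas = nCᵥΔT with Cᵥ = R/(γ−1) = 27.71 J/(mol·K).
ΔU = 2.56 × 27.71 × (1378 − 528) = 60330 J.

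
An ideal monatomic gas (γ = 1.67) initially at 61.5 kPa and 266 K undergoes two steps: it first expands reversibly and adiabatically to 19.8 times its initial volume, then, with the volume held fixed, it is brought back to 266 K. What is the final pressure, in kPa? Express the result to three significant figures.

P₃ ≈ 3.11 kPa

Adiabatic step (PV^γ = const): P₂ = 61.5×(1/19.8)^(1.67) = 0.4202 kPa; T₂ = 266×(1/19.8)^(0.67) = 35.98 K.
Isochoric: P₃ = P₂(T₃/T₂) = 0.4202 × (266/35.98) = 3.106 kPa.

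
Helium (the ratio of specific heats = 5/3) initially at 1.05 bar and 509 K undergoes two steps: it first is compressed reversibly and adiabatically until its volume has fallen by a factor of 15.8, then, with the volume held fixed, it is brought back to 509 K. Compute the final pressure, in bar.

P₃ ≈ 16.6 bar

Adiabatic step (PV^γ = const): P₂ = 1.05×15.8^(5/3) = 104.5 bar; T₂ = 509×15.8^(2/3) = 3205 K.
Isochoric: P₃ = P₂(T₃/T₂) = 104.5 × (509/3205) = 16.59 bar.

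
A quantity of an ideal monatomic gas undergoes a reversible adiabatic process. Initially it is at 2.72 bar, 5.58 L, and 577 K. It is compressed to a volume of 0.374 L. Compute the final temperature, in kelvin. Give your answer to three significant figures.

For a reversible adiabat TV^(γ−1) is constant, so T₂ = T₁ (V₁/V₂)^(γ−1).
γ = 5/3 for a monatomic ideal gas.
T₂ = 577 × (5.58/0.374)^(2/3) = 3497 K.

T₂ ≈ 3500 K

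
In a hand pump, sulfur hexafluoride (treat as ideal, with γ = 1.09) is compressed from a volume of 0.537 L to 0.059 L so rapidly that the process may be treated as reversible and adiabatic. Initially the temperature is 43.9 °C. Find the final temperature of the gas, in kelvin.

T₂ ≈ 387 K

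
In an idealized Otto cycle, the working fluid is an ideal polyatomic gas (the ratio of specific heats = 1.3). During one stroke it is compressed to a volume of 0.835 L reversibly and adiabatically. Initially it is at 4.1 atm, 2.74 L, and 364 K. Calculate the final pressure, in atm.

Adiabatic: P₁V₁^γ = P₂V₂^γ ⇒ P₂ = P₁ (V₁/V₂)^γ.
P₂ = 4.1 × (2.74/0.835)^(1.3) = 19.22 atm.

P₂ ≈ 19.2 atm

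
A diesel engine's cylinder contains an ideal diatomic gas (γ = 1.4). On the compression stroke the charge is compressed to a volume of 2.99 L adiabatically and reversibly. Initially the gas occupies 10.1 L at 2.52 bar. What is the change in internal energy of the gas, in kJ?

P₂ = P₁(V₁/V₂)^γ = 2.52×(10.1/2.99)^(1.4) = 13.85 bar.
For a reversible adiabat, W_by_gas = (P₁V₁ − P₂V₂)/(γ−1).
W_by = (252000×0.0101 − 1.385×10^6×0.00299) / (0.4) = -3991 J.
Q = 0 ⇒ ΔU = −W_by = 3991 J.

ΔU ≈ 3.99 kJ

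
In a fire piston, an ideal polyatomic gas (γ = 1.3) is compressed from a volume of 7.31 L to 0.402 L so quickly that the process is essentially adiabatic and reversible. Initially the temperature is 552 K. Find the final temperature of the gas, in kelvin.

Adiabatic: T₁V₁^(γ−1) = T₂V₂^(γ−1) ⇒ T₂ = T₁ (V₁/V₂)^(γ−1).
T₂ = 552 × (7.31/0.402)^(0.3) = 1318 K.

T₂ ≈ 1320 K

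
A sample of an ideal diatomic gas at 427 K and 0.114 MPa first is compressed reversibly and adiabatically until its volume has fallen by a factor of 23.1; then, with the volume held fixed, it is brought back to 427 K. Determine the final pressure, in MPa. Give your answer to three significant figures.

P₃ ≈ 2.63 MPa

For a diatomic ideal gas γ = 7/5.
Adiabatic step (PV^γ = const): P₂ = 0.114×23.1^(7/5) = 9.246 MPa; T₂ = 427×23.1^(2/5) = 1499 K.
Isochoric: P₃ = P₂(T₃/T₂) = 9.246 × (427/1499) = 2.633 MPa.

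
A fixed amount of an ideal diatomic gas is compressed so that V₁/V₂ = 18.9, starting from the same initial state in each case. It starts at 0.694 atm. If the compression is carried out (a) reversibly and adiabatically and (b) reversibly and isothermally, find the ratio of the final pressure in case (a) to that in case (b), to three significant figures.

P_adiabatic / P_isothermal ≈ 3.24

For a diatomic ideal gas γ = 7/5.
Isothermal: P_b = P₁(V₁/V₂) = 0.694×18.9.
Adiabatic: P_a = P₁(V₁/V₂)^γ = 0.694×18.9^(7/5).
P_a/P_b = (V₁/V₂)^(γ−1) = 18.9^(2/5) = 3.24.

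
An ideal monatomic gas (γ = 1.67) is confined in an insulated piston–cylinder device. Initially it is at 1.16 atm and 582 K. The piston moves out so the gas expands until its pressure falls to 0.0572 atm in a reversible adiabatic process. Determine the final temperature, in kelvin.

Along an adiabat T P^((1−γ)/γ) is constant, so T₂ = T₁ (P₂/P₁)^((γ−1)/γ).
T₂ = 582 × (0.0572/1.16)^(0.401) = 174 K.

T₂ ≈ 174 K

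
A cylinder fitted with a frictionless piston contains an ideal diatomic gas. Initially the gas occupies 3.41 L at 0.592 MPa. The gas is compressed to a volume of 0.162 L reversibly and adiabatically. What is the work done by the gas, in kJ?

W ≈ -12.0 kJ

γ = 7/5 for a diatomic ideal gas.
P₂ = P₁(V₁/V₂)^γ = 0.592×(3.41/0.162)^(7/5) = 42.16 MPa.
For a reversible adiabat, W_by_gas = (P₁V₁ − P₂V₂)/(γ−1).
W_by = (592000×0.00341 − 4.216×10^7×0.000162) / (2/5) = -12030 J.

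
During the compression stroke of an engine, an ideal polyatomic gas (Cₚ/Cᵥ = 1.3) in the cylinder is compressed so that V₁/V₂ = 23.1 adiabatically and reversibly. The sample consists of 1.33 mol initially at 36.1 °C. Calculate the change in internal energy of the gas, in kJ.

ΔU ≈ 17.8 kJ

Adiabatic: T₁V₁^(γ−1) = T₂V₂^(γ−1) ⇒ T₂ = T₁ (V₁/V₂)^(γ−1).
T₁ = 36.1 °C = 309.2 K.
T₂ = 309.2 × 23.1^(0.3) = 793.2 K.
Q = 0, so ΔU = W_on_gas = nCᵥΔT with Cᵥ = R/(γ−1) = 27.71 J/(mol·K).
ΔU = 1.33 × 27.71 × (793.2 − 309.2) = 17840 J.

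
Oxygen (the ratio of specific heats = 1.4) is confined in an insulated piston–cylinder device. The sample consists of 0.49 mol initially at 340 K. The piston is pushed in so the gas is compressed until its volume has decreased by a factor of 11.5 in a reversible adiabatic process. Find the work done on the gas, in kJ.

W ≈ 5.74 kJ

Adiabatic: T₁V₁^(γ−1) = T₂V₂^(γ−1) ⇒ T₂ = T₁ (V₁/V₂)^(γ−1).
T₂ = 340 × 11.5^(0.4) = 903.1 K.
Q = 0, so ΔU = W_on_gas = nCᵥΔT with Cᵥ = R/(γ−1) = 20.79 J/(mol·K).
ΔU = 0.49 × 20.79 × (903.1 − 340) = 5735 J.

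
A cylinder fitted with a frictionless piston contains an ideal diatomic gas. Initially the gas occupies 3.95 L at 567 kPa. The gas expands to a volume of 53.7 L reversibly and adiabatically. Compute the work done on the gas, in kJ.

W ≈ -3.63 kJ

γ = 7/5 for a diatomic ideal gas.
P₂ = P₁(V₁/V₂)^γ = 567×(3.95/53.7)^(7/5) = 14.68 kPa.
For a reversible adiabat, W_by_gas = (P₁V₁ − P₂V₂)/(γ−1).
W_by = (567000×0.00395 − 14680×0.0537) / (2/5) = 3628 J.
W_on_gas = −W_by = -3628 J.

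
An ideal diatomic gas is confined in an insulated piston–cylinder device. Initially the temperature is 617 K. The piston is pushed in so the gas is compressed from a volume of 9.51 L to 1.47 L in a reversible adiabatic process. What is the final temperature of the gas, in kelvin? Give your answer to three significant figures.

Adiabatic: T₁V₁^(γ−1) = T₂V₂^(γ−1) ⇒ T₂ = T₁ (V₁/V₂)^(γ−1).
For a diatomic ideal gas γ = 7/5, so γ−1 = 2/5.
T₂ = 617 × (9.51/1.47)^(2/5) = 1302 K.

T₂ ≈ 1300 K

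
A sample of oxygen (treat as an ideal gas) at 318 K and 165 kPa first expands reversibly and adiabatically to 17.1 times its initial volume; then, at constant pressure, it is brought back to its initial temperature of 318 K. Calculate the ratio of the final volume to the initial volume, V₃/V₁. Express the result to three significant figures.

V₃/V₁ ≈ 53.2

For a diatomic ideal gas γ = 7/5.
Adiabatic step: V₂/V₁ = 17.1; T₂ = T₁·(1/17.1)^(2/5) = 102.1 K.
Isobaric step: V₃/V₂ = T₃/T₂ = 318/102.1.
V₃/V₁ = (V₂/V₁)(V₃/V₂) = 17.1 × (318/102.1) = 53.23.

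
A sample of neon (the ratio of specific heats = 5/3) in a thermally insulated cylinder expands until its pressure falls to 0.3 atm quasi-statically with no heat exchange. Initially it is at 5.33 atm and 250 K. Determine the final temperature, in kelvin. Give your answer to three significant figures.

Along an adiabat T P^((1−γ)/γ) is constant, so T₂ = T₁ (P₂/P₁)^((γ−1)/γ).
T₂ = 250 × (0.3/5.33)^(2/5) = 79.09 K.

T₂ ≈ 79.1 K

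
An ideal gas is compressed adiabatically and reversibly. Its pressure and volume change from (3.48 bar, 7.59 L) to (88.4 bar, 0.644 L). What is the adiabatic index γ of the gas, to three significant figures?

γ ≈ 1.31

PV^γ = const ⇒ γ = ln(P₂/P₁) / ln(V₁/V₂).
γ = ln(88.4/3.48) / ln(7.59/0.644) = 1.311.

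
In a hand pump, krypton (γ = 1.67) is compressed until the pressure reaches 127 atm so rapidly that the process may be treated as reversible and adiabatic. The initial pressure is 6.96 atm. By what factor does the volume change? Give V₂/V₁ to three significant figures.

From PV^γ = const, V₂/V₁ = (P₁/P₂)^(1/γ).
V₂/V₁ = (6.96/127)^(0.599) = 0.1757.

V₂/V₁ ≈ 0.176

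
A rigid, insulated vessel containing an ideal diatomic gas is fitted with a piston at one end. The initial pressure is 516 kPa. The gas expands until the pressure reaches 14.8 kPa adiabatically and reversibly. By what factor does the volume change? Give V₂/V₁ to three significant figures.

V₂/V₁ ≈ 12.6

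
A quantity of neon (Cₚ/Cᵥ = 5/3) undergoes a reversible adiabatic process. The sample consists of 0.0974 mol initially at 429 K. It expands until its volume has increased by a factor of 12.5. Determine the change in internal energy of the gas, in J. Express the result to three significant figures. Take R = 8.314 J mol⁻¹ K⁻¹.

ΔU ≈ -424 J

For a reversible adiabat TV^(γ−1) is constant, so T₂ = T₁ (V₁/V₂)^(γ−1).
T₂ = 429 × (1/12.5)^(2/3) = 79.65 K.
Q = 0, so ΔU = W_on_gas = nCᵥΔT with Cᵥ = R/(γ−1) = 12.47 J/(mol·K).
ΔU = 0.0974 × 12.47 × (79.65 − 429) = -424.3 J.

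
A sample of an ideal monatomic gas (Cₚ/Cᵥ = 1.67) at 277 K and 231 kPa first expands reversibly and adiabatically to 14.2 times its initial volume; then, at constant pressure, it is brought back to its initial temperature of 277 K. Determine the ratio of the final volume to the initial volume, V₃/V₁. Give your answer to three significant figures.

V₃/V₁ ≈ 84.0

Adiabatic step: V₂/V₁ = 14.2; T₂ = T₁·(1/14.2)^(0.67) = 46.82 K.
Isobaric step: V₃/V₂ = T₃/T₂ = 277/46.82.
V₃/V₁ = (V₂/V₁)(V₃/V₂) = 14.2 × (277/46.82) = 84.01.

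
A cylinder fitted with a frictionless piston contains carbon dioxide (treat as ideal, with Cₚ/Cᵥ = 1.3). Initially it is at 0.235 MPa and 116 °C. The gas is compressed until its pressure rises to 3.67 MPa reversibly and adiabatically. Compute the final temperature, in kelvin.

Along an adiabat T P^((1−γ)/γ) is constant, so T₂ = T₁ (P₂/P₁)^((γ−1)/γ).
T₁ = 116 °C = 389.1 K.
T₂ = 389.1 × (3.67/0.235)^(0.231) = 733.8 K.

T₂ ≈ 734 K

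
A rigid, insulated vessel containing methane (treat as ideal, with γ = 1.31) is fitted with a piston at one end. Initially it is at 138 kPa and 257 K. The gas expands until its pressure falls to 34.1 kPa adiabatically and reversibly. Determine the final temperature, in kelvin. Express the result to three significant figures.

T₂ ≈ 185 K

Adiabatic: T₂/T₁ = (P₂/P₁)^((γ−1)/γ).
T₂ = 257 × (34.1/138)^(0.237) = 184.6 K.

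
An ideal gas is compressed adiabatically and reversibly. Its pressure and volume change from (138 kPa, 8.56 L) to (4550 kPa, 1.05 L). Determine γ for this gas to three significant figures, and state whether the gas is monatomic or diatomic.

PV^γ = const ⇒ γ = ln(P₂/P₁) / ln(V₁/V₂).
γ = ln(4550/138) / ln(8.56/1.05) = 1.666.
γ ≈ 1.67 is close to 5/3, so the gas is monatomic.

γ ≈ 1.67; monatomic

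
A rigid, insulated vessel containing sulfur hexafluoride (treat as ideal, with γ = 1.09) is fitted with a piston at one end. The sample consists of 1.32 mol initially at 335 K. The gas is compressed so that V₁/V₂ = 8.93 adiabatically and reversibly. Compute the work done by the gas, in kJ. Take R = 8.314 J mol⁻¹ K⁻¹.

For a reversible adiabat TV^(γ−1) is constant, so T₂ = T₁ (V₁/V₂)^(γ−1).
T₂ = 335 × 8.93^(0.09) = 408 K.
Q = 0, so ΔU = W_on_gas = nCᵥΔT with Cᵥ = R/(γ−1) = 92.38 J/(mol·K).
ΔU = 1.32 × 92.38 × (408 − 335) = 8897 J.
Work done by the gas = −ΔU = -8897 J.

W ≈ -8.90 kJ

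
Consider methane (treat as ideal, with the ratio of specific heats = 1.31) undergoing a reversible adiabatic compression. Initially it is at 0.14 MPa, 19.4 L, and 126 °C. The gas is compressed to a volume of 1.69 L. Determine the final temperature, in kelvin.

Adiabatic: T₁V₁^(γ−1) = T₂V₂^(γ−1) ⇒ T₂ = T₁ (V₁/V₂)^(γ−1).
T₁ = 126 °C = 399.1 K.
T₂ = 399.1 × (19.4/1.69)^(0.31) = 850.6 K.

T₂ ≈ 851 K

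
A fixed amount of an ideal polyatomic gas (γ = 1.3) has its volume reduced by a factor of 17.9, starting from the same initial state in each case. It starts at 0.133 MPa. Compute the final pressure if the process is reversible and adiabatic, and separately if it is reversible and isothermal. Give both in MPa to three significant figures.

Isothermal: P₂ = P₁(V₁/V₂) = 0.133×17.9 = 2.381 MPa.
Adiabatic: P₂ = P₁(V₁/V₂)^γ = 0.133×17.9^(1.3) = 5.657 MPa.

adiabatic: 5.66 MPa; isothermal: 2.38 MPa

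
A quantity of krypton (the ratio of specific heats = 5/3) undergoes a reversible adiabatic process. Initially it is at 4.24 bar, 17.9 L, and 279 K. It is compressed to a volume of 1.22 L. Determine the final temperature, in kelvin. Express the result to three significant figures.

T₂ ≈ 1670 K

Adiabatic: T₁V₁^(γ−1) = T₂V₂^(γ−1) ⇒ T₂ = T₁ (V₁/V₂)^(γ−1).
T₂ = 279 × (17.9/1.22)^(2/3) = 1672 K.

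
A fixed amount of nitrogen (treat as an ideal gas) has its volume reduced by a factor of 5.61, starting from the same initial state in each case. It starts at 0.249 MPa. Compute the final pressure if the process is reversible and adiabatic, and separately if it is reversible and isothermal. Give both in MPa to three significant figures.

adiabatic: 2.78 MPa; isothermal: 1.40 MPa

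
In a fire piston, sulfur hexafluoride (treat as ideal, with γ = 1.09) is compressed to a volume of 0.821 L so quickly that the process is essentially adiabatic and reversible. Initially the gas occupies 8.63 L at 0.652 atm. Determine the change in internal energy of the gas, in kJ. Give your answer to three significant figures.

ΔU ≈ 1.49 kJ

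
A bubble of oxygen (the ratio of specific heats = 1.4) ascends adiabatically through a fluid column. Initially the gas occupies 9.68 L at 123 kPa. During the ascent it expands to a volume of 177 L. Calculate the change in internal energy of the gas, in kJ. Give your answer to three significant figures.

ΔU ≈ -2.05 kJ

P₂ = P₁(V₁/V₂)^γ = 123×(9.68/177)^(1.4) = 2.104 kPa.
For a reversible adiabat, W_by_gas = (P₁V₁ − P₂V₂)/(γ−1).
W_by = (123000×0.00968 − 2104×0.177) / (0.4) = 2046 J.
Q = 0 ⇒ ΔU = −W_by = -2046 J.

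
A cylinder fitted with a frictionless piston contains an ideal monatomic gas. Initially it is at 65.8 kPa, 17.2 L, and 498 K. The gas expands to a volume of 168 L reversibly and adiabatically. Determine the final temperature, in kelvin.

Adiabatic: T₁V₁^(γ−1) = T₂V₂^(γ−1) ⇒ T₂ = T₁ (V₁/V₂)^(γ−1).
γ = 5/3 for a monatomic ideal gas.
T₂ = 498 × (17.2/168)^(2/3) = 109 K.

T₂ ≈ 109 K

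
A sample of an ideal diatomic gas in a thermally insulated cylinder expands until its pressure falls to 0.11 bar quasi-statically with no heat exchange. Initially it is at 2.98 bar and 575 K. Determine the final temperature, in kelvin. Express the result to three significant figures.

T₂ ≈ 224 K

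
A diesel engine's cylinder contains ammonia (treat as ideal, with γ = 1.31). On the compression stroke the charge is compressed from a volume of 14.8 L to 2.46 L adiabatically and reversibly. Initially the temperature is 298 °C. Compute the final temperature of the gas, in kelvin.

Adiabatic: T₁V₁^(γ−1) = T₂V₂^(γ−1) ⇒ T₂ = T₁ (V₁/V₂)^(γ−1).
T₁ = 298 °C = 571.1 K.
T₂ = 571.1 × (14.8/2.46)^(0.31) = 996.2 K.

T₂ ≈ 996 K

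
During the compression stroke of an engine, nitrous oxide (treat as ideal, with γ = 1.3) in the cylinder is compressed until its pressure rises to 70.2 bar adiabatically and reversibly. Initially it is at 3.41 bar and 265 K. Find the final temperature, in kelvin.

Along an adiabat T P^((1−γ)/γ) is constant, so T₂ = T₁ (P₂/P₁)^((γ−1)/γ).
T₂ = 265 × (70.2/3.41)^(0.231) = 532.6 K.

T₂ ≈ 533 K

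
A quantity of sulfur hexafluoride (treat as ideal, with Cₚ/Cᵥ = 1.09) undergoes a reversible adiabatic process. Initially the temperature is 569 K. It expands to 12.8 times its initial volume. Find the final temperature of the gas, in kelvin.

T₂ ≈ 452 K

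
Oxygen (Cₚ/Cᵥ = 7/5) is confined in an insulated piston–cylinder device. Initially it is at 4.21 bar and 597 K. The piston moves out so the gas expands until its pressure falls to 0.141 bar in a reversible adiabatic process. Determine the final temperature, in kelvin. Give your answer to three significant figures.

T₂ ≈ 226 K

Along an adiabat T P^((1−γ)/γ) is constant, so T₂ = T₁ (P₂/P₁)^((γ−1)/γ).
T₂ = 597 × (0.141/4.21)^(2/7) = 226.2 K.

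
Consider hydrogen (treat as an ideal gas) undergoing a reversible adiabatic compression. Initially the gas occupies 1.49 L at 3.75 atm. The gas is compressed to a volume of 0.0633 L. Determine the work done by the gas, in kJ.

W ≈ -3.59 kJ

γ = 7/5 for a diatomic ideal gas.
P₂ = P₁(V₁/V₂)^γ = 3.75×(1.49/0.0633)^(7/5) = 312.3 atm.
For a reversible adiabat, W_by_gas = (P₁V₁ − P₂V₂)/(γ−1).
W_by = (380000×0.00149 − 3.164×10^7×6.33×10^-5) / (2/5) = -3592 J.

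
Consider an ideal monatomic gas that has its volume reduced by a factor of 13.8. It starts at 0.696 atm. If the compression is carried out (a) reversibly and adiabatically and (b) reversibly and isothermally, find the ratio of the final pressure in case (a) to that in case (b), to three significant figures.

P_adiabatic / P_isothermal ≈ 5.75

For a monatomic ideal gas γ = 5/3.
Isothermal: P_b = P₁(V₁/V₂) = 0.696×13.8.
Adiabatic: P_a = P₁(V₁/V₂)^γ = 0.696×13.8^(5/3).
P_a/P_b = (V₁/V₂)^(γ−1) = 13.8^(2/3) = 5.753.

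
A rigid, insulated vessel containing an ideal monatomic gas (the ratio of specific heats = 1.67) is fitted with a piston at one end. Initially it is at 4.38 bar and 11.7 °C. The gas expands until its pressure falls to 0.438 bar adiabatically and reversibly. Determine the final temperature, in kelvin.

Along an adiabat T P^((1−γ)/γ) is constant, so T₂ = T₁ (P₂/P₁)^((γ−1)/γ).
T₁ = 11.7 °C = 284.8 K.
T₂ = 284.8 × (0.438/4.38)^(0.401) = 113.1 K.

T₂ ≈ 113 K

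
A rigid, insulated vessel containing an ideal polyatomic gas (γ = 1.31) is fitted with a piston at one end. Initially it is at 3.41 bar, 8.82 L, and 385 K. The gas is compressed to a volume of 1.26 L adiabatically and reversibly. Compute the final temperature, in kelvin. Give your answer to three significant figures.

For a reversible adiabat TV^(γ−1) is constant, so T₂ = T₁ (V₁/V₂)^(γ−1).
T₂ = 385 × (8.82/1.26)^(0.31) = 703.8 K.

T₂ ≈ 704 K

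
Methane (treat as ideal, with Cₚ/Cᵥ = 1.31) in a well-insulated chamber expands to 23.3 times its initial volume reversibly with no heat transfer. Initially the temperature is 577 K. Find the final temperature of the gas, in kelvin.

For a reversible adiabat TV^(γ−1) is constant, so T₂ = T₁ (V₁/V₂)^(γ−1).
T₂ = 577 × (1/23.3)^(0.31) = 217.4 K.

T₂ ≈ 217 K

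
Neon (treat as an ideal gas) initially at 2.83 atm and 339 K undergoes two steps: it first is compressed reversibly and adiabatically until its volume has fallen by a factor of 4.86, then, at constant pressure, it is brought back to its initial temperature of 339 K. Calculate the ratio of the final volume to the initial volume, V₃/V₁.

For a monatomic ideal gas γ = 5/3.
Adiabatic step: V₂/V₁ = 0.2058; T₂ = T₁·4.86^(2/3) = 972.7 K.
Isobaric step: V₃/V₂ = T₃/T₂ = 339/972.7.
V₃/V₁ = (V₂/V₁)(V₃/V₂) = 0.2058 × (339/972.7) = 0.07171.

V₃/V₁ ≈ 0.0717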